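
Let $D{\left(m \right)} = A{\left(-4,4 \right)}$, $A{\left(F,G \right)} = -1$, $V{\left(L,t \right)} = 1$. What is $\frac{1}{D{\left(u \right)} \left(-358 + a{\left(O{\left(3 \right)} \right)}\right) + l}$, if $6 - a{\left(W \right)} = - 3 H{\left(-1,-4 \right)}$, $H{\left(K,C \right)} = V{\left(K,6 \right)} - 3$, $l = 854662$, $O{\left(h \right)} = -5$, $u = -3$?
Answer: $\frac{1}{855020} \approx 1.1696 \cdot 10^{-6}$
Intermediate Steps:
$D{\left(m \right)} = -1$
$H{\left(K,C \right)} = -2$ ($H{\left(K,C \right)} = 1 - 3 = -2$)
$a{\left(W \right)} = 0$ ($a{\left(W \right)} = 6 - \left(-3\right) \left(-2\right) = 6 - 6 = 0$)
$\frac{1}{D{\left(u \right)} \left(-358 + a{\left(O{\left(3 \right)} \right)}\right) + l} = \frac{1}{- (-358 + 0) + 854662} = \frac{1}{\left(-1\right) \left(-358\right) + 854662} = \frac{1}{358 + 854662} = \frac{1}{855020}$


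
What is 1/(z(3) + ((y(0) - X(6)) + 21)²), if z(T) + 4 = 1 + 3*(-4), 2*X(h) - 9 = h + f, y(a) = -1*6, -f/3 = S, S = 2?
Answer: 4/381 ≈ 0.010499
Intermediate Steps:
f = -6 (f = -3*2 = -6)
y(a) = -6
X(h) = 3/2 + h/2 (X(h) = 9/2 + (h - 6)/2 = 9/2 + (-6 + h)/2 = 9/2 + (-3 + h/2) = 3/2 + h/2)
z(T) = -15 (z(T) = -4 + (1 + 3*(-4)) = -4 + (1 - 12) = -4 - 11 = -15)
1/(z(3) + ((y(0) - X(6)) + 21)²) = 1/(-15 + ((-6 - (3/2 + (½)*6)) + 21)²) = 1/(-15 + ((-6 - (3/2 + 3)) + 21)²) = 1/(-15 + ((-6 - 1*9/2) + 21)²) = 1/(-15 + ((-6 - 9/2) + 21)²) = 1/(-15 + (-21/2 + 21)²) = 1/(-15 + (21/2)²) = 1/(-15 + 441/4) = 1/(381/4) = 4/381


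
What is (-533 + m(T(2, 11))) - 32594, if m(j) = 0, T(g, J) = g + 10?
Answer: -33127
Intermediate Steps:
T(g, J) = 10 + g
(-533 + m(T(2, 11))) - 32594 = (-533 + 0) - 32594 = -533 - 32594 = -33127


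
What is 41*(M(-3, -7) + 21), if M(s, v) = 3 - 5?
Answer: 779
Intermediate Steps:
M(s, v) = -2
41*(M(-3, -7) + 21) = 41*(-2 + 21) = 41*19 = 779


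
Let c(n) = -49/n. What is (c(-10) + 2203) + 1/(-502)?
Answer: 2770912/1255 ≈ 2207.9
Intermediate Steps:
(c(-10) + 2203) + 1/(-502) = (-49/(-10) + 2203) + 1/(-502) = (-49*(-1/10) + 2203) - 1/502 = (49/10 + 2203) - 1/502 = 22079/10 - 1/502 = 2770912/1255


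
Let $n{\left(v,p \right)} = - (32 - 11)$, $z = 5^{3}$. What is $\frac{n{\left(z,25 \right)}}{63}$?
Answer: $- \frac{1}{3} \approx -0.33333$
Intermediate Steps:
$z = 125$
$n{\left(v,p \right)} = -21$ ($n{\left(v,p \right)} = \left(-1\right) 21 = -21$)
$\frac{n{\left(z,25 \right)}}{63} = - \frac{21}{63} = \left(-21\right) \frac{1}{63} = - \frac{1}{3}$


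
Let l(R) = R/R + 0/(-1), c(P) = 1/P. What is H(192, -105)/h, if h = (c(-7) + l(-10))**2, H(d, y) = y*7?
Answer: -12005/12 ≈ -1000.4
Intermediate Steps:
H(d, y) = 7*y
l(R) = 1 (l(R) = 1 + 0*(-1) = 1 + 0 = 1)
h = 36/49 (h = (1/(-7) + 1)**2 = (-1/7 + 1)**2 = (6/7)**2 = 36/49 ≈ 0.73469)
H(192, -105)/h = (7*(-105))/(36/49) = -735*49/36 = -12005/12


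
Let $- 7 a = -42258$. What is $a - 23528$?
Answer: $- \frac{122438}{7} \approx -17491.0$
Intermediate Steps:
$a = \frac{42258}{7}$ ($a = \left(- \frac{1}{7}\right) \left(-42258\right) = \frac{42258}{7} \approx 6036.9$)
$a - 23528 = \frac{42258}{7} - 23528 = - \frac{122438}{7}$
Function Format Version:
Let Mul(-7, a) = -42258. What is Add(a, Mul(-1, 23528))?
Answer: Rational(-122438, 7) ≈ -17491.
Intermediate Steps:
a = Rational(42258, 7) (a = Mul(Rational(-1, 7), -42258) = Rational(42258, 7) ≈ 6036.9)
Add(a, Mul(-1, 23528)) = Add(Rational(42258, 7), Mul(-1, 23528)) = Add(Rational(42258, 7), -23528) = Rational(-122438, 7)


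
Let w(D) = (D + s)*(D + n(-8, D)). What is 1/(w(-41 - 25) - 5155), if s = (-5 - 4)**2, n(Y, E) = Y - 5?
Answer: -1/6340 ≈ -0.00015773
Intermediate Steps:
n(Y, E) = -5 + Y
s = 81 (s = (-9)**2 = 81)
w(D) = (-13 + D)*(81 + D) (w(D) = (D + 81)*(D + (-5 - 8)) = (81 + D)*(D - 13) = (81 + D)*(-13 + D) = (-13 + D)*(81 + D))
1/(w(-41 - 25) - 5155) = 1/((-1053 + (-41 - 25)**2 + 68*(-41 - 25)) - 5155) = 1/((-1053 + (-66)**2 + 68*(-66)) - 5155) = 1/((-1053 + 4356 - 4488) - 5155) = 1/(-1185 - 5155) = 1/(-6340) = -1/6340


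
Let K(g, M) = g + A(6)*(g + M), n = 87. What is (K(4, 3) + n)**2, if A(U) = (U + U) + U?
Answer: 47089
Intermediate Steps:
A(U) = 3*U (A(U) = 2*U + U = 3*U)
K(g, M) = 18*M + 19*g (K(g, M) = g + (3*6)*(g + M) = g + 18*(M + g) = g + (18*M + 18*g) = 18*M + 19*g)
(K(4, 3) + n)**2 = ((18*3 + 19*4) + 87)**2 = ((54 + 76) + 87)**2 = (130 + 87)**2 = 217**2 = 47089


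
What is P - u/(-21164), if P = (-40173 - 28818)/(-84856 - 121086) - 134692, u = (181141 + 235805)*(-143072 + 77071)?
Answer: -147759139193/102971 ≈ -1.4350e+6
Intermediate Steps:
u = -27518852946 (u = 416946*(-66001) = -27518852946)
P = -27738670873/205942 (P = -68991/(-205942) - 134692 = -68991*(-1/205942) - 134692 = 68991/205942 - 134692 = -27738670873/205942 ≈ -1.3469e+5)
P - u/(-21164) = -27738670873/205942 - (-27518852946)/(-21164) = -27738670873/205942 - (-27518852946)*(-1)/21164 = -27738670873/205942 - 1*1058417421/814 = -27738670873/205942 - 1058417421/814 = -147759139193/102971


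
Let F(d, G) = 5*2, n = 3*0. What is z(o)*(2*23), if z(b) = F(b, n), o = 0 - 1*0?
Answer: 460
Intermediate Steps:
n = 0
o = 0 (o = 0 + 0 = 0)
F(d, G) = 10
z(b) = 10
z(o)*(2*23) = 10*(2*23) = 10*46 = 460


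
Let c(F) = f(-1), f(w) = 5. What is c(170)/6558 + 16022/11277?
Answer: 35042887/24651522 ≈ 1.4215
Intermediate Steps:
c(F) = 5
c(170)/6558 + 16022/11277 = 5/6558 + 16022/11277 = 35042887/24651522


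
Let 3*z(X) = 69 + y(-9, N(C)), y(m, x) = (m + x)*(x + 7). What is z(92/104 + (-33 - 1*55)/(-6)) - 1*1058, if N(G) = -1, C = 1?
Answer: -1055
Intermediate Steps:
y(m, x) = (7 + x)*(m + x) (y(m, x) = (m + x)*(7 + x) = (7 + x)*(m + x))
z(X) = 3 (z(X) = (69 + ((-1)² + 7*(-9) + 7*(-1) - 9*(-1)))/3 = (69 + (1 - 63 - 7 + 9))/3 = (69 - 60)/3 = (⅓)*9 = 3)
z(92/104 + (-33 - 1*55)/(-6)) - 1*1058 = 3 - 1*1058 = 3 - 1058 = -1055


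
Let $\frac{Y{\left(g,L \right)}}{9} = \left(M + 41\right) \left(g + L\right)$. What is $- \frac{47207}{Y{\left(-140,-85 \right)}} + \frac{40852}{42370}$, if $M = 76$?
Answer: $\frac{1167902069}{1003851225} \approx 1.1634$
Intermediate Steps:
$Y{\left(g,L \right)} = 1053 L + 1053 g$ ($Y{\left(g,L \right)} = 9 \left(76 + 41\right) \left(g + L\right) = 9 \cdot 117 \left(L + g\right) = 9 \left(117 L + 117 g\right) = 1053 L + 1053 g$)
$- \frac{47207}{Y{\left(-140,-85 \right)}} + \frac{40852}{42370} = - \frac{47207}{1053 \left(-85\right) + 1053 \left(-140\right)} + \frac{40852}{42370} = - \frac{47207}{-89505 - 147420} + 40852 \cdot \frac{1}{42370} = - \frac{47207}{-236925} + \frac{20426}{21185} = \left(-47207\right) \left(- \frac{1}{236925}\right) + \frac{20426}{21185} = \frac{47207}{236925} + \frac{20426}{21185} = \frac{1167902069}{1003851225}$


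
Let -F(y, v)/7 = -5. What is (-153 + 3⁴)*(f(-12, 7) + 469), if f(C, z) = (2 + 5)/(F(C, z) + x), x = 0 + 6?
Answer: -1384992/41 ≈ -33780.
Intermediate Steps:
x = 6
F(y, v) = 35 (F(y, v) = -7*(-5) = 35)
f(C, z) = 7/41 (f(C, z) = (2 + 5)/(35 + 6) = 7/41)
(-153 + 3⁴)*(f(-12, 7) + 469) = (-153 + 3⁴)*(7/41 + 469) = (-153 + 81)*(19236/41) = -72*19236/41 = -1384992/41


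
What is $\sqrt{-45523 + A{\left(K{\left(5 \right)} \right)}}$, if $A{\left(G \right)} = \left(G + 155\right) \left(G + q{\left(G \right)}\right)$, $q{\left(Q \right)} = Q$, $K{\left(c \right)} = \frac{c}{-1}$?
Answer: $i \sqrt{47023} \approx 216.85 i$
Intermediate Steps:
$K{\left(c \right)} = - c$ ($K{\left(c \right)} = c \left(-1\right) = - c$)
$A{\left(G \right)} = 2 G \left(155 + G\right)$ ($A{\left(G \right)} = \left(G + 155\right) \left(G + G\right) = \left(155 + G\right) 2 G = 2 G \left(155 + G\right)$)
$\sqrt{-45523 + A{\left(K{\left(5 \right)} \right)}} = \sqrt{-45523 + 2 \left(\left(-1\right) 5\right) \left(155 - 5\right)} = \sqrt{-45523 + 2 \left(-5\right) \left(155 - 5\right)} = \sqrt{-45523 + 2 \left(-5\right) 150} = \sqrt{-45523 - 1500} = \sqrt{-47023} = i \sqrt{47023}$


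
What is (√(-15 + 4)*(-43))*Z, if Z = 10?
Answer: -430*I*√11 ≈ -1426.1*I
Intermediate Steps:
(√(-15 + 4)*(-43))*Z = (√(-15 + 4)*(-43))*10 = (√(-11)*(-43))*10 = ((I*√11)*(-43))*10 = -43*I*√11*10 = -430*I*√11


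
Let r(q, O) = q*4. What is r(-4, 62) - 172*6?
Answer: -1048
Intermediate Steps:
r(q, O) = 4*q
r(-4, 62) - 172*6 = 4*(-4) - 172*6 = -16 - 1*1032 = -16 - 1032 = -1048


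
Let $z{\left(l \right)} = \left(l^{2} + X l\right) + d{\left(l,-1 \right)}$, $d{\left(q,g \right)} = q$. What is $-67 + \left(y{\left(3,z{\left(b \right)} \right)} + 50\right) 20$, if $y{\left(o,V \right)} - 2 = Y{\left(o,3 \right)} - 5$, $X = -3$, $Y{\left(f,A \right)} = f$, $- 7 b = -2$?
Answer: $933$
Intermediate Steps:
$b = \frac{2}{7}$ ($b = \left(- \frac{1}{7}\right) \left(-2\right) = \frac{2}{7} \approx 0.28571$)
$z{\left(l \right)} = l^{2} - 2 l$ ($z{\left(l \right)} = \left(l^{2} - 3 l\right) + l = l^{2} - 2 l$)
$y{\left(o,V \right)} = -3 + o$ ($y{\left(o,V \right)} = 2 + \left(o - 5\right) = 2 + \left(-5 + o\right) = -3 + o$)
$-67 + \left(y{\left(3,z{\left(b \right)} \right)} + 50\right) 20 = -67 + \left(\left(-3 + 3\right) + 50\right) 20 = -67 + \left(0 + 50\right) 20 = -67 + 50 \cdot 20 = -67 + 1000 = 933$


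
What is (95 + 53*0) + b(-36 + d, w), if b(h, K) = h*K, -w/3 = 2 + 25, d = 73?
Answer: -2902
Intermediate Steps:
w = -81 (w = -3*(2 + 25) = -3*27 = -81)
b(h, K) = K*h
(95 + 53*0) + b(-36 + d, w) = (95 + 53*0) - 81*(-36 + 73) = (95 + 0) - 81*37 = 95 - 2997 = -2902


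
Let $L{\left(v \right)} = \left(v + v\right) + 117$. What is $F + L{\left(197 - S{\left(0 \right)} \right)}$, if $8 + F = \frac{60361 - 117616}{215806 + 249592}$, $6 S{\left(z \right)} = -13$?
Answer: $\frac{708163991}{1396194} \approx 507.21$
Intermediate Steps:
$S{\left(z \right)} = - \frac{13}{6}$ ($S{\left(z \right)} = \frac{1}{6} \left(-13\right) = - \frac{13}{6}$)
$L{\left(v \right)} = 117 + 2 v$ ($L{\left(v \right)} = 2 v + 117 = 117 + 2 v$)
$F = - \frac{3780439}{465398}$ ($F = -8 + \frac{60361 - 117616}{215806 + 249592} = -8 - \frac{57255}{465398} = - \frac{3780439}{465398} \approx -8.123$)
$F + L{\left(197 - S{\left(0 \right)} \right)} = - \frac{3780439}{465398} + \left(117 + 2 \left(197 - - \frac{13}{6}\right)\right) = - \frac{3780439}{465398} + \left(117 + 2 \left(197 + \frac{13}{6}\right)\right) = - \frac{3780439}{465398} + \left(117 + 2 \cdot \frac{1195}{6}\right) = - \frac{3780439}{465398} + \left(117 + \frac{1195}{3}\right) = - \frac{3780439}{465398} + \frac{1546}{3} = \frac{708163991}{1396194}$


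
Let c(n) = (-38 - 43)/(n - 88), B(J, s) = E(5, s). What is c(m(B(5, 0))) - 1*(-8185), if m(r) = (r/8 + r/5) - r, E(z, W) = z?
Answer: 5983883/731 ≈ 8185.9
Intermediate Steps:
B(J, s) = 5
m(r) = -27*r/40 (m(r) = (r*(⅛) + r*(⅕)) - r = (r/8 + r/5) - r = 13*r/40 - r = -27*r/40)
c(n) = -81/(-88 + n)
c(m(B(5, 0))) - 1*(-8185) = -81/(-88 - 27/40*5) - 1*(-8185) = -81/(-88 - 27/8) + 8185 = -81/(-731/8) + 8185 = -81*(-8/731) + 8185 = 648/731 + 8185 = 5983883/731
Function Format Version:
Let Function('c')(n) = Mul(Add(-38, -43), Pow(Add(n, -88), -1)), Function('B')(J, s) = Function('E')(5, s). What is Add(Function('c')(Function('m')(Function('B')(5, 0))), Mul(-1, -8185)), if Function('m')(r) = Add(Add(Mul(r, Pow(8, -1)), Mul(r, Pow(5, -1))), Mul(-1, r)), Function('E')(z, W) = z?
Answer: Rational(5983883, 731) ≈ 8185.9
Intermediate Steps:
Function('B')(J, s) = 5
Function('m')(r) = Mul(Rational(-27, 40), r) (Function('m')(r) = Add(Add(Mul(r, Rational(1, 8)), Mul(r, Rational(1, 5))), Mul(-1, r)) = Add(Add(Mul(Rational(1, 8), r), Mul(Rational(1, 5), r)), Mul(-1, r)) = Add(Mul(Rational(13, 40), r), Mul(-1, r)) = Mul(Rational(-27, 40), r))
Function('c')(n) = Mul(-81, Pow(Add(-88, n), -1))
Add(Function('c')(Function('m')(Function('B')(5, 0))), Mul(-1, -8185)) = Add(Mul(-81, Pow(Add(-88, Mul(Rational(-27, 40), 5)), -1)), Mul(-1, -8185)) = Add(Mul(-81, Pow(Add(-88, Rational(-27, 8)), -1)), 8185) = Add(Mul(-81, Pow(Rational(-731, 8), -1)), 8185) = Add(Mul(-81, Rational(-8, 731)), 8185) = Add(Rational(648, 731), 8185) = Rational(5983883, 731)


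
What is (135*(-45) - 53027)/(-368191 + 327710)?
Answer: 59102/40481 ≈ 1.4600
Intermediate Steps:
(135*(-45) - 53027)/(-368191 + 327710) = (-6075 - 53027)/(-40481) = -59102*(-1/40481) = 59102/40481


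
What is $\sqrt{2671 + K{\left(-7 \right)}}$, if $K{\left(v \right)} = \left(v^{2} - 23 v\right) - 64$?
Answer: $3 \sqrt{313} \approx 53.075$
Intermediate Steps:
$K{\left(v \right)} = -64 + v^{2} - 23 v$
$\sqrt{2671 + K{\left(-7 \right)}} = \sqrt{2671 - \left(-97 - 49\right)} = \sqrt{2671 + \left(-64 + 49 + 161\right)} = \sqrt{2671 + 146} = \sqrt{2817} = 3 \sqrt{313}$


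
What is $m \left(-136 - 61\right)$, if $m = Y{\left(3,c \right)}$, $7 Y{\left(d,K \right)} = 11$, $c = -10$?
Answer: $- \frac{2167}{7} \approx -309.57$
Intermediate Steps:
$Y{\left(d,K \right)} = \frac{11}{7}$ ($Y{\left(d,K \right)} = \frac{1}{7} \cdot 11 = \frac{11}{7}$)
$m = \frac{11}{7} \approx 1.5714$
$m \left(-136 - 61\right) = \frac{11 \left(-136 - 61\right)}{7} = \frac{11}{7} \left(-197\right) = - \frac{2167}{7}$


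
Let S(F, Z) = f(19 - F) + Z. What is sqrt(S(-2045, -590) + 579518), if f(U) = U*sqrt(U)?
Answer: 4*sqrt(36183 + 516*sqrt(129)) ≈ 820.18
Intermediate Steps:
f(U) = U**(3/2)
S(F, Z) = Z + (19 - F)**(3/2) (S(F, Z) = (19 - F)**(3/2) + Z = Z + (19 - F)**(3/2))
sqrt(S(-2045, -590) + 579518) = sqrt((-590 + (19 - 1*(-2045))**(3/2)) + 579518) = sqrt((-590 + (19 + 2045)**(3/2)) + 579518) = sqrt((-590 + 2064**(3/2)) + 579518) = sqrt((-590 + 8256*sqrt(129)) + 579518) = sqrt(578928 + 8256*sqrt(129))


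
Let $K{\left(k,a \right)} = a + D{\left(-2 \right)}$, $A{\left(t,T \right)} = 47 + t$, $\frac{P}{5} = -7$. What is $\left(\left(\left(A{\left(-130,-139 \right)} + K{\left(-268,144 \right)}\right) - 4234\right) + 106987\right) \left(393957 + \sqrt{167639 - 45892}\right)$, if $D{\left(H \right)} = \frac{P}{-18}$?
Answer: $\frac{81010122051}{2} + \frac{1850687 \sqrt{121747}}{18} \approx 4.0541 \cdot 10^{10}$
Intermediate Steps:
$P = -35$ ($P = 5 \left(-7\right) = -35$)
$D{\left(H \right)} = \frac{35}{18}$ ($D{\left(H \right)} = - \frac{35}{-18} = \left(-35\right) \left(- \frac{1}{18}\right) = \frac{35}{18}$)
$K{\left(k,a \right)} = \frac{35}{18} + a$ ($K{\left(k,a \right)} = a + \frac{35}{18} = \frac{35}{18} + a$)
$\left(\left(\left(A{\left(-130,-139 \right)} + K{\left(-268,144 \right)}\right) - 4234\right) + 106987\right) \left(393957 + \sqrt{167639 - 45892}\right) = \left(\left(\left(\left(47 - 130\right) + \left(\frac{35}{18} + 144\right)\right) - 4234\right) + 106987\right) \left(393957 + \sqrt{167639 - 45892}\right) = \left(\left(\left(-83 + \frac{2627}{18}\right) - 4234\right) + 106987\right) \left(393957 + \sqrt{121747}\right) = \left(\left(\frac{1133}{18} - 4234\right) + 106987\right) \left(393957 + \sqrt{121747}\right) = \left(- \frac{75079}{18} + 106987\right) \left(393957 + \sqrt{121747}\right) = \frac{1850687 \left(393957 + \sqrt{121747}\right)}{18} = \frac{81010122051}{2} + \frac{1850687 \sqrt{121747}}{18}$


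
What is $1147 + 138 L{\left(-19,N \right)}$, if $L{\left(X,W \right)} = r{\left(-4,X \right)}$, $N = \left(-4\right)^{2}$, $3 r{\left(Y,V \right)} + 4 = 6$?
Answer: $1239$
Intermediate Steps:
$r{\left(Y,V \right)} = \frac{2}{3}$ ($r{\left(Y,V \right)} = - \frac{4}{3} + \frac{1}{3} \cdot 6 = - \frac{4}{3} + 2 = \frac{2}{3}$)
$N = 16$
$L{\left(X,W \right)} = \frac{2}{3}$
$1147 + 138 L{\left(-19,N \right)} = 1147 + 138 \cdot \frac{2}{3} = 1147 + 92 = 1239$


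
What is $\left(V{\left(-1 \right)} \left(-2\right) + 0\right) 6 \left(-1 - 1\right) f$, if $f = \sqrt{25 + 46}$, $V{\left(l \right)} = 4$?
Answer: $96 \sqrt{71} \approx 808.91$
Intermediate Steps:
$f = \sqrt{71} \approx 8.4261$
$\left(V{\left(-1 \right)} \left(-2\right) + 0\right) 6 \left(-1 - 1\right) f = \left(4 \left(-2\right) + 0\right) 6 \left(-1 - 1\right) \sqrt{71} = \left(-8 + 0\right) 6 \left(-2\right) \sqrt{71} = \left(-8\right) \left(-12\right) \sqrt{71} = 96 \sqrt{71}$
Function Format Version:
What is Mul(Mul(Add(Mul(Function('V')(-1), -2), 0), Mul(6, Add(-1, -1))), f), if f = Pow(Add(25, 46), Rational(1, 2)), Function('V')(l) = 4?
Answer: Mul(96, Pow(71, Rational(1, 2))) ≈ 808.91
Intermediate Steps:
f = Pow(71, Rational(1, 2)) ≈ 8.4261
Mul(Mul(Add(Mul(Function('V')(-1), -2), 0), Mul(6, Add(-1, -1))), f) = Mul(Mul(Add(Mul(4, -2), 0), Mul(6, Add(-1, -1))), Pow(71, Rational(1, 2))) = Mul(Mul(Add(-8, 0), Mul(6, -2)), Pow(71, Rational(1, 2))) = Mul(Mul(-8, -12), Pow(71, Rational(1, 2))) = Mul(96, Pow(71, Rational(1, 2)))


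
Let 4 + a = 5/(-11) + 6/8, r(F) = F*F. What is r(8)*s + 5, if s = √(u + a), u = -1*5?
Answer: 5 + 32*I*√4213/11 ≈ 5.0 + 188.82*I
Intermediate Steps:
r(F) = F²
a = -163/44 (a = -4 + (5/(-11) + 6/8) = -4 + (5*(-1/11) + 6*(⅛)) = -4 + (-5/11 + ¾) = -4 + 13/44 = -163/44 ≈ -3.7045)
u = -5
s = I*√4213/22 (s = √(-5 - 163/44) = √(-383/44) = I*√4213/22 ≈ 2.9503*I)
r(8)*s + 5 = 8²*(I*√4213/22) + 5 = 64*(I*√4213/22) + 5 = 32*I*√4213/11 + 5 = 5 + 32*I*√4213/11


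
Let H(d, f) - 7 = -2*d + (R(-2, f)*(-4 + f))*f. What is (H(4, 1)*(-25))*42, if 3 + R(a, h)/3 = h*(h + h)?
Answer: -8400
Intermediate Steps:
R(a, h) = -9 + 6*h² (R(a, h) = -9 + 3*(h*(h + h)) = -9 + 3*(h*(2*h)) = -9 + 3*(2*h²) = -9 + 6*h²)
H(d, f) = 7 - 2*d + f*(-9 + 6*f²)*(-4 + f) (H(d, f) = 7 + (-2*d + ((-9 + 6*f²)*(-4 + f))*f) = 7 + (-2*d + f*(-9 + 6*f²)*(-4 + f)) = 7 - 2*d + f*(-9 + 6*f²)*(-4 + f))
(H(4, 1)*(-25))*42 = ((7 - 24*1³ - 9*1² - 2*4 + 6*1⁴ + 36*1)*(-25))*42 = ((7 - 24*1 - 9*1 - 8 + 6*1 + 36)*(-25))*42 = ((7 - 24 - 9 - 8 + 6 + 36)*(-25))*42 = (8*(-25))*42 = -200*42 = -8400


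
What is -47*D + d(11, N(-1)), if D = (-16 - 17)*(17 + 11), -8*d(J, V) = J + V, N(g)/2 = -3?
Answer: 347419/8 ≈ 43427.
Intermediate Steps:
N(g) = -6 (N(g) = 2*(-3) = -6)
d(J, V) = -J/8 - V/8 (d(J, V) = -(J + V)/8 = -J/8 - V/8)
D = -924 (D = -33*28 = -924)
-47*D + d(11, N(-1)) = -47*(-924) + (-⅛*11 - ⅛*(-6)) = 43428 + (-11/8 + ¾) = 43428 - 5/8 = 347419/8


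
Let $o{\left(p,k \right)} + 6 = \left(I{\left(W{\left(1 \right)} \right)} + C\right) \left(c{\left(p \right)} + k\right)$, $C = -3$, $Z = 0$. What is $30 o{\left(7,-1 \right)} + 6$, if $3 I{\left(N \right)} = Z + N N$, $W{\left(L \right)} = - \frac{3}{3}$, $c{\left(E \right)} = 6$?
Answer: $-574$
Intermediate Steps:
$W{\left(L \right)} = -1$ ($W{\left(L \right)} = \left(-3\right) \frac{1}{3} = -1$)
$I{\left(N \right)} = \frac{N^{2}}{3}$ ($I{\left(N \right)} = \frac{0 + N N}{3} = \frac{0 + N^{2}}{3} = \frac{N^{2}}{3}$)
$o{\left(p,k \right)} = -22 - \frac{8 k}{3}$ ($o{\left(p,k \right)} = -6 + \left(\frac{\left(-1\right)^{2}}{3} - 3\right) \left(6 + k\right) = -6 + \left(\frac{1}{3} \cdot 1 - 3\right) \left(6 + k\right) = -6 + \left(\frac{1}{3} - 3\right) \left(6 + k\right) = -6 - \frac{8 \left(6 + k\right)}{3} = -6 - \left(16 + \frac{8 k}{3}\right) = -22 - \frac{8 k}{3}$)
$30 o{\left(7,-1 \right)} + 6 = 30 \left(-22 - - \frac{8}{3}\right) + 6 = 30 \left(-22 + \frac{8}{3}\right) + 6 = 30 \left(- \frac{58}{3}\right) + 6 = -580 + 6 = -574$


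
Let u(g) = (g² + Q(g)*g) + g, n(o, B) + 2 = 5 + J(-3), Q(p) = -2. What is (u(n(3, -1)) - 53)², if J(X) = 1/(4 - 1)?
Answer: 165649/81 ≈ 2045.0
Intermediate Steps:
J(X) = ⅓ (J(X) = 1/3 = ⅓)
n(o, B) = 10/3 (n(o, B) = -2 + (5 + ⅓) = -2 + 16/3 = 10/3)
u(g) = g² - g (u(g) = (g² - 2*g) + g = g² - g)
(u(n(3, -1)) - 53)² = (10*(-1 + 10/3)/3 - 53)² = ((10/3)*(7/3) - 53)² = (70/9 - 53)² = (-407/9)² = 165649/81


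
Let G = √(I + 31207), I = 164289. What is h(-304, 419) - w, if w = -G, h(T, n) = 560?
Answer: 560 + 2*√48874 ≈ 1002.1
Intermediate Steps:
G = 2*√48874 (G = √(164289 + 31207) = √195496 = 2*√48874 ≈ 442.15)
w = -2*√48874 ≈ -442.15
h(-304, 419) - w = 560 - (-2)*√48874 = 560 + 2*√48874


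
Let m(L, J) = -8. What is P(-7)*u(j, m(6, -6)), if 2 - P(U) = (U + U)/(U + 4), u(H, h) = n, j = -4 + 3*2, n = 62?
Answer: -496/3 ≈ -165.33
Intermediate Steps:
j = 2 (j = -4 + 6 = 2)
u(H, h) = 62
P(U) = 2 - 2*U/(4 + U) (P(U) = 2 - (U + U)/(U + 4) = 2 - 2*U/(4 + U))
P(-7)*u(j, m(6, -6)) = (8/(4 - 7))*62 = (8/(-3))*62 = (8*(-⅓))*62 = -8/3*62 = -496/3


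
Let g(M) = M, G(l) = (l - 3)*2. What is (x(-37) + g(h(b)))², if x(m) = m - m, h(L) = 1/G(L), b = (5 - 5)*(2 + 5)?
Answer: 1/36 ≈ 0.027778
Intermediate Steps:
G(l) = -6 + 2*l (G(l) = (-3 + l)*2 = -6 + 2*l)
b = 0 (b = 0*7 = 0)
h(L) = 1/(-6 + 2*L)
x(m) = 0
(x(-37) + g(h(b)))² = (0 + 1/(2*(-3 + 0)))² = (0 + (½)/(-3))² = (0 + (½)*(-⅓))² = (0 - ⅙)² = (-⅙)² = 1/36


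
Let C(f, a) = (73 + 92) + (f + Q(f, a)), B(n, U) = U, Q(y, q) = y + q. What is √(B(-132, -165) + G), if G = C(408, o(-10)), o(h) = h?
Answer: √806 ≈ 28.390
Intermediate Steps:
Q(y, q) = q + y
C(f, a) = 165 + a + 2*f (C(f, a) = (73 + 92) + (f + (a + f)) = 165 + (a + 2*f) = 165 + a + 2*f)
G = 971 (G = 165 - 10 + 2*408 = 165 - 10 + 816 = 971)
√(B(-132, -165) + G) = √(-165 + 971) = √806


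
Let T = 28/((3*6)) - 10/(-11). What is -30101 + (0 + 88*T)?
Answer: -268957/9 ≈ -29884.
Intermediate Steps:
T = 244/99 (T = 28/18 - 10*(-1/11) = 28*(1/18) + 10/11 = 14/9 + 10/11 = 244/99 ≈ 2.4646)
-30101 + (0 + 88*T) = -30101 + (0 + 88*(244/99)) = -30101 + (0 + 1952/9) = -30101 + 1952/9 = -268957/9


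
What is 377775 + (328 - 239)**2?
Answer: 385696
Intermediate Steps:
377775 + (328 - 239)**2 = 377775 + 89**2 = 377775 + 7921 = 385696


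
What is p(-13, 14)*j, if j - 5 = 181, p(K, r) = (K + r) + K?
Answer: -2232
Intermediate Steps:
p(K, r) = r + 2*K
j = 186 (j = 5 + 181 = 186)
p(-13, 14)*j = (14 + 2*(-13))*186 = (14 - 26)*186 = -12*186 = -2232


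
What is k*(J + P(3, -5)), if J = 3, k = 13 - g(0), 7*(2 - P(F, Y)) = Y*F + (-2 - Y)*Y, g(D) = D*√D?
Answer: 845/7 ≈ 120.71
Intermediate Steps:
g(D) = D^(3/2)
P(F, Y) = 2 - F*Y/7 - Y*(-2 - Y)/7 (P(F, Y) = 2 - (Y*F + (-2 - Y)*Y)/7 = 2 - (F*Y + Y*(-2 - Y))/7 = 2 + (-F*Y/7 - Y*(-2 - Y)/7) = 2 - F*Y/7 - Y*(-2 - Y)/7)
k = 13 (k = 13 - 0^(3/2) = 13 - 1*0 = 13 + 0 = 13)
k*(J + P(3, -5)) = 13*(3 + (2 + (⅐)*(-5)² + (2/7)*(-5) - ⅐*3*(-5))) = 13*(3 + (2 + (⅐)*25 - 10/7 + 15/7)) = 13*(3 + (2 + 25/7 - 10/7 + 15/7)) = 13*(3 + 44/7) = 13*(65/7) = 845/7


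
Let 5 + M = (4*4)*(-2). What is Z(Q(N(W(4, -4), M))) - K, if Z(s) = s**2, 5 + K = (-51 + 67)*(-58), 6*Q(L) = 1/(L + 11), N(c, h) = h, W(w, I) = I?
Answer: 22705489/24336 ≈ 933.00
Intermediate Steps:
M = -37 (M = -5 + (4*4)*(-2) = -5 + 16*(-2) = -5 - 32 = -37)
Q(L) = 1/(6*(11 + L)) (Q(L) = 1/(6*(L + 11)) = 1/(6*(11 + L)))
K = -933 (K = -5 + (-51 + 67)*(-58) = -5 + 16*(-58) = -5 - 928 = -933)
Z(Q(N(W(4, -4), M))) - K = (1/(6*(11 - 37)))**2 - 1*(-933) = ((1/6)/(-26))**2 + 933 = ((1/6)*(-1/26))**2 + 933 = (-1/156)**2 + 933 = 1/24336 + 933 = 22705489/24336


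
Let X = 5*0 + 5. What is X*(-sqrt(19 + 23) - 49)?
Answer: -245 - 5*sqrt(42) ≈ -277.40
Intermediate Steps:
X = 5 (X = 0 + 5 = 5)
X*(-sqrt(19 + 23) - 49) = 5*(-sqrt(19 + 23) - 49) = 5*(-sqrt(42) - 49) = 5*(-49 - sqrt(42)) = -245 - 5*sqrt(42)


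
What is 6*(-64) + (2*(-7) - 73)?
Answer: -471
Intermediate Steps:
6*(-64) + (2*(-7) - 73) = -384 + (-14 - 73) = -384 - 87 = -471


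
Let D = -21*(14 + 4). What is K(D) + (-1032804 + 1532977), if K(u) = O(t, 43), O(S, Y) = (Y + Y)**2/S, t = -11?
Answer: 5494507/11 ≈ 4.9950e+5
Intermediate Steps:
O(S, Y) = 4*Y**2/S (O(S, Y) = (2*Y)**2/S = (4*Y**2)/S = 4*Y**2/S)
D = -378 (D = -21*18 = -378)
K(u) = -7396/11 (K(u) = 4*43**2/(-11) = 4*(-1/11)*1849 = -7396/11)
K(D) + (-1032804 + 1532977) = -7396/11 + (-1032804 + 1532977) = -7396/11 + 500173 = 5494507/11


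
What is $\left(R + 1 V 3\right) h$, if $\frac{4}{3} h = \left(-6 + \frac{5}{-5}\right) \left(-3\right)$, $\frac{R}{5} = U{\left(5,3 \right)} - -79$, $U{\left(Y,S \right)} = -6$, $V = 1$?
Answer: $5796$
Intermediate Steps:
$R = 365$ ($R = 5 \left(-6 - -79\right) = 5 \left(-6 + 79\right) = 5 \cdot 73 = 365$)
$h = \frac{63}{4}$ ($h = \frac{3 \left(-6 + \frac{5}{-5}\right) \left(-3\right)}{4} = \frac{3 \left(-6 + 5 \left(- \frac{1}{5}\right)\right) \left(-3\right)}{4} = \frac{3 \left(-6 - 1\right) \left(-3\right)}{4} = \frac{3 \left(\left(-7\right) \left(-3\right)\right)}{4} = \frac{3}{4} \cdot 21 = \frac{63}{4} \approx 15.75$)
$\left(R + 1 V 3\right) h = \left(365 + 1 \cdot 1 \cdot 3\right) \frac{63}{4} = \left(365 + 1 \cdot 3\right) \frac{63}{4} = \left(365 + 3\right) \frac{63}{4} = 368 \cdot \frac{63}{4} = 5796$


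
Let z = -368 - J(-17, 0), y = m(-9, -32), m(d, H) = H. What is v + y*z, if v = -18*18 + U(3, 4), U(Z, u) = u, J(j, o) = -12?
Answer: 11072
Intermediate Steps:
y = -32
v = -320 (v = -18*18 + 4 = -324 + 4 = -320)
z = -356 (z = -368 - 1*(-12) = -368 + 12 = -356)
v + y*z = -320 - 32*(-356) = -320 + 11392 = 11072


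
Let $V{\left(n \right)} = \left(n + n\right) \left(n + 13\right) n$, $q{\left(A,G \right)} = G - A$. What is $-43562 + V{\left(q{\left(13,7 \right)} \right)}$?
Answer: $-43058$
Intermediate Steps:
$V{\left(n \right)} = 2 n^{2} \left(13 + n\right)$ ($V{\left(n \right)} = 2 n \left(13 + n\right) n = 2 n^{2} \left(13 + n\right)$)
$-43562 + V{\left(q{\left(13,7 \right)} \right)} = -43562 + 2 \left(7 - 13\right)^{2} \left(13 + \left(7 - 13\right)\right) = -43562 + 2 \left(-6\right)^{2} \left(13 - 6\right) = -43562 + 2 \cdot 36 \cdot 7 = -43562 + 504 = -43058$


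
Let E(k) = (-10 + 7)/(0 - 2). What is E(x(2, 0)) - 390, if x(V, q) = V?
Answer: -777/2 ≈ -388.50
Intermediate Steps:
E(k) = 3/2 (E(k) = -3/(-2) = -3*(-½) = 3/2)
E(x(2, 0)) - 390 = 3/2 - 390 = -777/2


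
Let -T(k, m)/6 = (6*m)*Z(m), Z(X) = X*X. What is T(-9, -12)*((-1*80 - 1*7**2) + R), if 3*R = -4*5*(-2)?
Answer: -7195392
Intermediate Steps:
Z(X) = X**2
T(k, m) = -36*m**3 (T(k, m) = -6*6*m*m**2 = -36*m**3)
R = 40/3 (R = (-4*5*(-2))/3 = (-20*(-2))/3 = (1/3)*40 = 40/3 ≈ 13.333)
T(-9, -12)*((-1*80 - 1*7**2) + R) = (-36*(-12)**3)*((-1*80 - 1*7**2) + 40/3) = (-36*(-1728))*((-80 - 1*49) + 40/3) = 62208*((-80 - 49) + 40/3) = 62208*(-129 + 40/3) = 62208*(-347/3) = -7195392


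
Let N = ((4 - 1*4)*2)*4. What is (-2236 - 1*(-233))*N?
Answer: 0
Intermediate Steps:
N = 0 (N = ((4 - 4)*2)*4 = (0*2)*4 = 0*4 = 0)
(-2236 - 1*(-233))*N = (-2236 - 1*(-233))*0 = (-2236 + 233)*0 = -2003*0 = 0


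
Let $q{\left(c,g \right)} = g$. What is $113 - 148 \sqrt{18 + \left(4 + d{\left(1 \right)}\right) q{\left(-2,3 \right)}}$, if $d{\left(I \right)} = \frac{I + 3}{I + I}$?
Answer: $-775$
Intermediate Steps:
$d{\left(I \right)} = \frac{3 + I}{2 I}$
$113 - 148 \sqrt{18 + \left(4 + d{\left(1 \right)}\right) q{\left(-2,3 \right)}} = 113 - 148 \sqrt{18 + \left(4 + \frac{3 + 1}{2 \cdot 1}\right) 3} = 113 - 148 \sqrt{18 + \left(4 + \frac{1}{2} \cdot 1 \cdot 4\right) 3} = 113 - 148 \sqrt{18 + \left(4 + 2\right) 3} = 113 - 148 \sqrt{18 + 6 \cdot 3} = 113 - 148 \sqrt{18 + 18} = 113 - 148 \sqrt{36} = 113 - 888 = -775$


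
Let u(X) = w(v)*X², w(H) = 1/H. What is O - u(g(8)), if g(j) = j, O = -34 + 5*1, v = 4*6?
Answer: -95/3 ≈ -31.667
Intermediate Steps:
v = 24
O = -29 (O = -34 + 5 = -29)
u(X) = X²/24
O - u(g(8)) = -29 - 8²/24 = -29 - 64/24 = -29 - 1*8/3 = -29 - 8/3 = -95/3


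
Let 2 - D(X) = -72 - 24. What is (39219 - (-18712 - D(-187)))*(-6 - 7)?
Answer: -754377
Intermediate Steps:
D(X) = 98 (D(X) = 2 - (-72 - 24) = 2 - 1*(-96) = 2 + 96 = 98)
(39219 - (-18712 - D(-187)))*(-6 - 7) = (39219 - (-18712 - 1*98))*(-6 - 7) = (39219 - (-18712 - 98))*(-13) = (39219 - 1*(-18810))*(-13) = (39219 + 18810)*(-13) = 58029*(-13) = -754377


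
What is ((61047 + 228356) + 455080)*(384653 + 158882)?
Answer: 404652567405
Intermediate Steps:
((61047 + 228356) + 455080)*(384653 + 158882) = (289403 + 455080)*543535 = 744483*543535 = 404652567405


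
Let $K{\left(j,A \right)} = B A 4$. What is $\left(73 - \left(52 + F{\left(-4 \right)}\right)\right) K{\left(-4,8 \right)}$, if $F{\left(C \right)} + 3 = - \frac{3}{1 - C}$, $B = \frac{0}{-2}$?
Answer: $0$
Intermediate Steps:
$B = 0$ ($B = 0 \left(- \frac{1}{2}\right) = 0$)
$F{\left(C \right)} = -3 - \frac{3}{1 - C}$
$K{\left(j,A \right)} = 0$ ($K{\left(j,A \right)} = 0 A 4 = 0 \cdot 4 = 0$)
$\left(73 - \left(52 + F{\left(-4 \right)}\right)\right) K{\left(-4,8 \right)} = \left(73 - \left(52 + \frac{3 \left(2 - -4\right)}{-1 - 4}\right)\right) 0 = \left(73 - \left(52 + \frac{3 \left(2 + 4\right)}{-5}\right)\right) 0 = \left(73 - \left(52 + 3 \left(- \frac{1}{5}\right) 6\right)\right) 0 = \left(73 - \frac{242}{5}\right) 0 = \frac{123}{5} \cdot 0 = 0$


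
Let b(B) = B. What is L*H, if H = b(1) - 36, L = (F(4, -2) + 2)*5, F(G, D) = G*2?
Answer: -1750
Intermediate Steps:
F(G, D) = 2*G
L = 50 (L = (2*4 + 2)*5 = (8 + 2)*5 = 10*5 = 50)
H = -35 (H = 1 - 36 = -35)
L*H = 50*(-35) = -1750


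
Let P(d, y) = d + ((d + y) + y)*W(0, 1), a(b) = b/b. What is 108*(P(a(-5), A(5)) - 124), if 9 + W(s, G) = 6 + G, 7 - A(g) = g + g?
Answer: -12204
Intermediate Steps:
a(b) = 1
A(g) = 7 - 2*g (A(g) = 7 - (g + g) = 7 - 2*g)
W(s, G) = -3 + G (W(s, G) = -9 + (6 + G) = -3 + G)
P(d, y) = -d - 4*y (P(d, y) = d + ((d + y) + y)*(-3 + 1) = d + (d + 2*y)*(-2) = d + (-4*y - 2*d) = -d - 4*y)
108*(P(a(-5), A(5)) - 124) = 108*((-1*1 - 4*(7 - 2*5)) - 124) = 108*((-1 - 4*(7 - 10)) - 124) = 108*((-1 - 4*(-3)) - 124) = 108*((-1 + 12) - 124) = 108*(11 - 124) = 108*(-113) = -12204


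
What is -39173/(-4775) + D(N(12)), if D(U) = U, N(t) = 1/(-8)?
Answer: 308609/38200 ≈ 8.0788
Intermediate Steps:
N(t) = -⅛
-39173/(-4775) + D(N(12)) = -39173/(-4775) - ⅛ = -39173*(-1/4775) - ⅛ = 39173/4775 - ⅛ = 308609/38200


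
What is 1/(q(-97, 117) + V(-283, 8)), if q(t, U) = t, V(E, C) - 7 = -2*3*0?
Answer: -1/90 ≈ -0.011111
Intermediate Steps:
V(E, C) = 7 (V(E, C) = 7 - 2*3*0 = 7 - 6*0 = 7 + 0 = 7)
1/(q(-97, 117) + V(-283, 8)) = 1/(-97 + 7) = 1/(-90) = -1/90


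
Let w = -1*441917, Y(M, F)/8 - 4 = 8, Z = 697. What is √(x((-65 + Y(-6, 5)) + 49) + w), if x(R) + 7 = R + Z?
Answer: 7*I*√9003 ≈ 664.19*I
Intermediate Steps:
Y(M, F) = 96 (Y(M, F) = 32 + 8*8 = 32 + 64 = 96)
x(R) = 690 + R (x(R) = -7 + (R + 697) = -7 + (697 + R) = 690 + R)
w = -441917
√(x((-65 + Y(-6, 5)) + 49) + w) = √((690 + ((-65 + 96) + 49)) - 441917) = √((690 + (31 + 49)) - 441917) = √((690 + 80) - 441917) = √(770 - 441917) = √(-441147) = 7*I*√9003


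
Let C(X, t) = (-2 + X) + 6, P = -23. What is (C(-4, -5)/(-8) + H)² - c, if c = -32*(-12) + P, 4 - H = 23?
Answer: 0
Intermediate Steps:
C(X, t) = 4 + X
H = -19 (H = 4 - 1*23 = 4 - 23 = -19)
c = 361 (c = -32*(-12) - 23 = 384 - 23 = 361)
(C(-4, -5)/(-8) + H)² - c = ((4 - 4)/(-8) - 19)² - 1*361 = (0*(-⅛) - 19)² - 361 = (0 - 19)² - 361 = (-19)² - 361 = 361 - 361 = 0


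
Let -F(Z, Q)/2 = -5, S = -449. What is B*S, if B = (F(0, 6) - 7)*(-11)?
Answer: 14817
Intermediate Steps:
F(Z, Q) = 10 (F(Z, Q) = -2*(-5) = 10)
B = -33 (B = (10 - 7)*(-11) = 3*(-11) = -33)
B*S = -33*(-449) = 14817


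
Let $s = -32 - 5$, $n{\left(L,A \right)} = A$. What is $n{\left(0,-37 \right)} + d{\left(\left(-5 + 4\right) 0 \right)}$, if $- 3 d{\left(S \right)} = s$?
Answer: $- \frac{74}{3} \approx -24.667$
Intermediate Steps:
$s = -37$ ($s = -32 - 5 = -37$)
$d{\left(S \right)} = \frac{37}{3}$ ($d{\left(S \right)} = \left(- \frac{1}{3}\right) \left(-37\right) = \frac{37}{3}$)
$n{\left(0,-37 \right)} + d{\left(\left(-5 + 4\right) 0 \right)} = -37 + \frac{37}{3} = - \frac{74}{3}$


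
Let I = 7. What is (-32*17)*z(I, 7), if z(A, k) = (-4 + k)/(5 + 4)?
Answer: -544/3 ≈ -181.33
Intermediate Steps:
z(A, k) = -4/9 + k/9 (z(A, k) = (-4 + k)/9 = (-4 + k)*(⅑) = -4/9 + k/9)
(-32*17)*z(I, 7) = (-32*17)*(-4/9 + (⅑)*7) = -544*(-4/9 + 7/9) = -544*⅓ = -544/3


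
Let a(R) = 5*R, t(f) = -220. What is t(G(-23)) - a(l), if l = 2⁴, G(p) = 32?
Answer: -300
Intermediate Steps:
l = 16
t(G(-23)) - a(l) = -220 - 5*16 = -220 - 1*80 = -220 - 80 = -300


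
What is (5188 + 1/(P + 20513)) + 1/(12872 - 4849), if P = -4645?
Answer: 660478929123/127308964 ≈ 5188.0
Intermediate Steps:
(5188 + 1/(P + 20513)) + 1/(12872 - 4849) = (5188 + 1/(-4645 + 20513)) + 1/(12872 - 4849) = (5188 + 1/15868) + 1/8023 = 82323185/15868 + 1/8023 = 660478929123/127308964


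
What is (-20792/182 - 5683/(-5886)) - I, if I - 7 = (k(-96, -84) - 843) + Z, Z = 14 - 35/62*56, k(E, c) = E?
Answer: 13886873395/16604406 ≈ 836.34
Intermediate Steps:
Z = -546/31 (Z = 14 - 35*1/62*56 = 14 - 35/62*56 = 14 - 980/31 = -546/31 ≈ -17.613)
I = -29438/31 (I = 7 + ((-96 - 843) - 546/31) = 7 + (-939 - 546/31) = 7 - 29655/31 = -29438/31 ≈ -949.61)
(-20792/182 - 5683/(-5886)) - I = (-20792/182 - 5683/(-5886)) - 1*(-29438/31) = (-20792*1/182 - 5683*(-1/5886)) + 29438/31 = (-10396/91 + 5683/5886) + 29438/31 = -60673703/535626 + 29438/31 = 13886873395/16604406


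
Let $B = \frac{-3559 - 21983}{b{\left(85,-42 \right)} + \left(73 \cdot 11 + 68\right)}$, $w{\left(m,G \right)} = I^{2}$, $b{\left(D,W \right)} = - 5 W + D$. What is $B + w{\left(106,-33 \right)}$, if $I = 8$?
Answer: $\frac{2231}{53} \approx 42.094$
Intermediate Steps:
$b{\left(D,W \right)} = D - 5 W$
$w{\left(m,G \right)} = 64$ ($w{\left(m,G \right)} = 8^{2} = 64$)
$B = - \frac{1161}{53}$ ($B = \frac{-3559 - 21983}{\left(85 - -210\right) + \left(73 \cdot 11 + 68\right)} = - \frac{25542}{\left(85 + 210\right) + \left(803 + 68\right)} = - \frac{25542}{295 + 871} = - \frac{25542}{1166} = \left(-25542\right) \frac{1}{1166} = - \frac{1161}{53} \approx -21.906$)
$B + w{\left(106,-33 \right)} = - \frac{1161}{53} + 64 = \frac{2231}{53}$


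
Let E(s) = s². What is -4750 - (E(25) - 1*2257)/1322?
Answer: -3138934/661 ≈ -4748.8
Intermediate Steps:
-4750 - (E(25) - 1*2257)/1322 = -4750 - (25² - 1*2257)/1322 = -4750 - (625 - 2257)/1322 = -4750 - (-1632)/1322 = -4750 - 1*(-816/661) = -4750 + 816/661 = -3138934/661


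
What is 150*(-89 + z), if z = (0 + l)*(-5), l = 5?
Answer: -17100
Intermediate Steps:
z = -25 (z = (0 + 5)*(-5) = 5*(-5) = -25)
150*(-89 + z) = 150*(-89 - 25) = 150*(-114) = -17100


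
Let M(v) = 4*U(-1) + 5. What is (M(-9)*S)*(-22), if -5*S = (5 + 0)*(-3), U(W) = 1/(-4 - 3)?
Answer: -2046/7 ≈ -292.29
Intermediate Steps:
U(W) = -⅐ (U(W) = 1/(-7) = -⅐)
S = 3 (S = -(5 + 0)*(-3)/5 = -(-3) = -⅕*(-15) = 3)
M(v) = 31/7 (M(v) = 4*(-⅐) + 5 = -4/7 + 5 = 31/7)
(M(-9)*S)*(-22) = ((31/7)*3)*(-22) = (93/7)*(-22) = -2046/7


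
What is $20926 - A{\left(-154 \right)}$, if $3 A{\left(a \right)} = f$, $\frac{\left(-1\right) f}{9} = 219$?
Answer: $21583$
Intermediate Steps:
$f = -1971$ ($f = \left(-9\right) 219 = -1971$)
$A{\left(a \right)} = -657$ ($A{\left(a \right)} = \frac{1}{3} \left(-1971\right) = -657$)
$20926 - A{\left(-154 \right)} = 20926 - -657 = 20926 + 657 = 21583$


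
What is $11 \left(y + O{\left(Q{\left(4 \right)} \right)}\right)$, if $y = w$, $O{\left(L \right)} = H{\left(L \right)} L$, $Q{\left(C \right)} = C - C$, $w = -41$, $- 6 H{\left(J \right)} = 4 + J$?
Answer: $-451$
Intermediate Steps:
$H{\left(J \right)} = - \frac{2}{3} - \frac{J}{6}$ ($H{\left(J \right)} = - \frac{4 + J}{6} = - \frac{2}{3} - \frac{J}{6}$)
$Q{\left(C \right)} = 0$
$O{\left(L \right)} = L \left(- \frac{2}{3} - \frac{L}{6}\right)$ ($O{\left(L \right)} = \left(- \frac{2}{3} - \frac{L}{6}\right) L = L \left(- \frac{2}{3} - \frac{L}{6}\right)$)
$y = -41$
$11 \left(y + O{\left(Q{\left(4 \right)} \right)}\right) = 11 \left(-41 - 0 \left(4 + 0\right)\right) = 11 \left(-41 - 0 \cdot 4\right) = 11 \left(-41 + 0\right) = 11 \left(-41\right) = -451$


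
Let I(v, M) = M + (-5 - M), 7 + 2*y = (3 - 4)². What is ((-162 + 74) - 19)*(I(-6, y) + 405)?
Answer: -42800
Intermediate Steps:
y = -3 (y = -7/2 + (3 - 4)²/2 = -7/2 + (½)*(-1)² = -7/2 + (½)*1 = -7/2 + ½ = -3)
I(v, M) = -5
((-162 + 74) - 19)*(I(-6, y) + 405) = ((-162 + 74) - 19)*(-5 + 405) = (-88 - 19)*400 = -107*400 = -42800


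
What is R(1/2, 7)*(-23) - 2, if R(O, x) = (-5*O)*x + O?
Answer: 389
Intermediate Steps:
R(O, x) = O - 5*O*x (R(O, x) = -5*O*x + O = O - 5*O*x)
R(1/2, 7)*(-23) - 2 = ((1 - 5*7)/2)*(-23) - 2 = ((1 - 35)/2)*(-23) - 2 = ((1/2)*(-34))*(-23) - 2 = -17*(-23) - 2 = 391 - 2 = 389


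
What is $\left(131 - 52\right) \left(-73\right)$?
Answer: $-5767$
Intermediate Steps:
$\left(131 - 52\right) \left(-73\right) = 79 \left(-73\right) = -5767$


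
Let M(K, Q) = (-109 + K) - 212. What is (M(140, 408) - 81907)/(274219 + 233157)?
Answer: -10261/63422 ≈ -0.16179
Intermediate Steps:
M(K, Q) = -321 + K
(M(140, 408) - 81907)/(274219 + 233157) = ((-321 + 140) - 81907)/(274219 + 233157) = (-181 - 81907)/507376 = -82088*1/507376 = -10261/63422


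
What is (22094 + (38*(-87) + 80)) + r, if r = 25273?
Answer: 44141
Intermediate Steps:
(22094 + (38*(-87) + 80)) + r = (22094 + (38*(-87) + 80)) + 25273 = (22094 + (-3306 + 80)) + 25273 = (22094 - 3226) + 25273 = 18868 + 25273 = 44141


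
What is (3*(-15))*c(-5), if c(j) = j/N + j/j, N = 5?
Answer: 0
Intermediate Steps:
c(j) = 1 + j/5 (c(j) = j/5 + j/j = j*(⅕) + 1 = j/5 + 1 = 1 + j/5)
(3*(-15))*c(-5) = (3*(-15))*(1 + (⅕)*(-5)) = -45*(1 - 1) = -45*0 = 0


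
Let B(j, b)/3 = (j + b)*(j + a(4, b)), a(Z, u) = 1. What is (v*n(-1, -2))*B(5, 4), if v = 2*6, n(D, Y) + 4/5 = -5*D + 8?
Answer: 118584/5 ≈ 23717.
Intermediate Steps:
n(D, Y) = 36/5 - 5*D (n(D, Y) = -⅘ + (-5*D + 8) = -⅘ + (8 - 5*D) = 36/5 - 5*D)
v = 12
B(j, b) = 3*(1 + j)*(b + j) (B(j, b) = 3*((j + b)*(j + 1)) = 3*((b + j)*(1 + j)) = 3*((1 + j)*(b + j)) = 3*(1 + j)*(b + j))
(v*n(-1, -2))*B(5, 4) = (12*(36/5 - 5*(-1)))*(3*4 + 3*5 + 3*5² + 3*4*5) = (12*(36/5 + 5))*(12 + 15 + 3*25 + 60) = (12*(61/5))*(12 + 15 + 75 + 60) = (732/5)*162 = 118584/5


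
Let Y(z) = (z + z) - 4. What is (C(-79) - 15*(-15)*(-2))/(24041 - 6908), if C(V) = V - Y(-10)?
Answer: -505/17133 ≈ -0.029475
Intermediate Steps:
Y(z) = -4 + 2*z (Y(z) = 2*z - 4 = -4 + 2*z)
C(V) = 24 + V (C(V) = V - (-4 + 2*(-10)) = V - (-4 - 20) = V - 1*(-24) = V + 24 = 24 + V)
(C(-79) - 15*(-15)*(-2))/(24041 - 6908) = ((24 - 79) - 15*(-15)*(-2))/(24041 - 6908) = (-55 + 225*(-2))/17133 = (-55 - 450)*(1/17133) = -505*1/17133 = -505/17133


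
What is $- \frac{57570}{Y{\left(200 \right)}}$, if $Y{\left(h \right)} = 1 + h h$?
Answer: $- \frac{57570}{40001} \approx -1.4392$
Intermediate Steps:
$Y{\left(h \right)} = 1 + h^{2}$
$- \frac{57570}{Y{\left(200 \right)}} = - \frac{57570}{1 + 200^{2}} = - \frac{57570}{1 + 40000} = - \frac{57570}{40001}$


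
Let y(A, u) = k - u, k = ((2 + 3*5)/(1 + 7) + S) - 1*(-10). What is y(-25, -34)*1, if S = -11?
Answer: 281/8 ≈ 35.125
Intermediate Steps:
k = 9/8 (k = ((2 + 3*5)/(1 + 7) - 11) - 1*(-10) = ((2 + 15)/8 - 11) + 10 = (17*(⅛) - 11) + 10 = (17/8 - 11) + 10 = -71/8 + 10 = 9/8 ≈ 1.1250)
y(A, u) = 9/8 - u
y(-25, -34)*1 = (9/8 - 1*(-34))*1 = (9/8 + 34)*1 = (281/8)*1 = 281/8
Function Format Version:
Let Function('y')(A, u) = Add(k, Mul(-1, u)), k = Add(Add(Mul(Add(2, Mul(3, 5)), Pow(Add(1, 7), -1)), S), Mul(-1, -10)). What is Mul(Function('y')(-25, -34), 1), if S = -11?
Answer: Rational(281, 8) ≈ 35.125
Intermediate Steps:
k = Rational(9, 8) (k = Add(Add(Mul(Add(2, Mul(3, 5)), Pow(Add(1, 7), -1)), -11), Mul(-1, -10)) = Add(Add(Mul(Add(2, 15), Pow(8, -1)), -11), 10) = Add(Add(Mul(17, Rational(1, 8)), -11), 10) = Add(Add(Rational(17, 8), -11), 10) = Add(Rational(-71, 8), 10) = Rational(9, 8) ≈ 1.1250)
Function('y')(A, u) = Add(Rational(9, 8), Mul(-1, u))
Mul(Function('y')(-25, -34), 1) = Mul(Add(Rational(9, 8), Mul(-1, -34)), 1) = Mul(Add(Rational(9, 8), 34), 1) = Mul(Rational(281, 8), 1) = Rational(281, 8)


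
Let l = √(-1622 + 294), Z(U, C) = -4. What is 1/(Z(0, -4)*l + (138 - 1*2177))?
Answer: I/(-2039*I + 16*√83) ≈ -0.00048794 + 3.4883e-5*I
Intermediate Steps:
l = 4*I*√83 (l = √(-1328) = 4*I*√83 ≈ 36.442*I)
1/(Z(0, -4)*l + (138 - 1*2177)) = 1/(-16*I*√83 + (138 - 1*2177)) = 1/(-16*I*√83 + (138 - 2177)) = 1/(-16*I*√83 - 2039) = 1/(-2039 - 16*I*√83)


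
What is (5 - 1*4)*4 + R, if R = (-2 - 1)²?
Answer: 13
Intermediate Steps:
R = 9 (R = (-3)² = 9)
(5 - 1*4)*4 + R = (5 - 1*4)*4 + 9 = (5 - 4)*4 + 9 = 1*4 + 9 = 4 + 9 = 13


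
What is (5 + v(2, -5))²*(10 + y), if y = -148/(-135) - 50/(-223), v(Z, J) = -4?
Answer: 340804/30105 ≈ 11.321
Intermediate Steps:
y = 39754/30105 (y = -148*(-1/135) - 50*(-1/223) = 148/135 + 50/223 = 39754/30105 ≈ 1.3205)
(5 + v(2, -5))²*(10 + y) = (5 - 4)²*(10 + 39754/30105) = 1²*(340804/30105) = 1*(340804/30105) = 340804/30105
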